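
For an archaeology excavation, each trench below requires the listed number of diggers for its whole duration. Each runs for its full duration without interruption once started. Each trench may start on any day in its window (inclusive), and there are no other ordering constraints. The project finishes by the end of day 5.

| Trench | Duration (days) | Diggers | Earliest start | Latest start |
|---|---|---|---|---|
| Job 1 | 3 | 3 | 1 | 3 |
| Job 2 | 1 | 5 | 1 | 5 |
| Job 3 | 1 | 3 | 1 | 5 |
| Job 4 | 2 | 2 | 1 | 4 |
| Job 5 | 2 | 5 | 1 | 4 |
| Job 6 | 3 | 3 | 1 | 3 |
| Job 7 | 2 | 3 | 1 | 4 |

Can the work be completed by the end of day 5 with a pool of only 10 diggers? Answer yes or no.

yes

Schedule Job 1@1, Job 2@1, Job 3@2, Job 4@4, Job 5@4, Job 6@3, Job 7@2: d1:8  d2:9  d3:9  d4:10  d5:10 — peak 10 ≤ 10.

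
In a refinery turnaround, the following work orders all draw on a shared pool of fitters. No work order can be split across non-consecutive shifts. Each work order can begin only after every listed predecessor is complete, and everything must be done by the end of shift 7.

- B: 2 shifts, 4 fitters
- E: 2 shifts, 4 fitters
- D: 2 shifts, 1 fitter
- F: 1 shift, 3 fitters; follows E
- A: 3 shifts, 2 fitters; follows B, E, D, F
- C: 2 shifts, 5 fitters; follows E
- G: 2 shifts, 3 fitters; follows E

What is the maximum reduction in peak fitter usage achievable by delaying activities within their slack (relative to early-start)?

4

Early-start peak: s1:9  s2:9  s3:11  s4:10  s5:2  s6:2  s7:0 ⇒ 11.
Leveled (B@3, E@1, D@1, F@3, A@5, C@6, G@4): s1:5  s2:5  s3:7  s4:7  s5:5  s6:7  s7:7 ⇒ 7.
Reduction 11 − 7 = 4.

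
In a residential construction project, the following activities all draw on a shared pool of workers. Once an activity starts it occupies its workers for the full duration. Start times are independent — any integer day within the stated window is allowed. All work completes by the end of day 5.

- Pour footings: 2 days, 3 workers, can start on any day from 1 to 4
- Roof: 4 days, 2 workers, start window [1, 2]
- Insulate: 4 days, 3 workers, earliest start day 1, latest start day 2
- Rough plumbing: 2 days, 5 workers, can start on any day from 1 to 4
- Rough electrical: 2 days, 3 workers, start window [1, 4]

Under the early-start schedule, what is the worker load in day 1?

At early start, day 1 has: Pour footings, Roof, Insulate, Rough plumbing, Rough electrical.
Demand: 3 + 2 + 3 + 5 + 3 = 16.

16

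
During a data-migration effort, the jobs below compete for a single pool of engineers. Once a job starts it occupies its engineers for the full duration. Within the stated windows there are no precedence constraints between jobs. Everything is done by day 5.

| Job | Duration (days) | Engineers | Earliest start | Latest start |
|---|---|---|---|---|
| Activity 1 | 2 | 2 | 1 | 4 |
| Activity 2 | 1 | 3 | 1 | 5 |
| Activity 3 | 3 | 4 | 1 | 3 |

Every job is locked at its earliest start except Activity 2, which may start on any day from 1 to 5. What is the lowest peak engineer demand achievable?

6

Activity 2@1: d1:9  d2:6  d3:4  d4:0  d5:0 → peak 9
Activity 2@2: d1:6  d2:9  d3:4  d4:0  d5:0 → peak 9
Activity 2@3: d1:6  d2:6  d3:7  d4:0  d5:0 → peak 7
Activity 2@4: d1:6  d2:6  d3:4  d4:3  d5:0 → peak 6
Activity 2@5: d1:6  d2:6  d3:4  d4:0  d5:3 → peak 6
Best is Activity 2@4, peak 6.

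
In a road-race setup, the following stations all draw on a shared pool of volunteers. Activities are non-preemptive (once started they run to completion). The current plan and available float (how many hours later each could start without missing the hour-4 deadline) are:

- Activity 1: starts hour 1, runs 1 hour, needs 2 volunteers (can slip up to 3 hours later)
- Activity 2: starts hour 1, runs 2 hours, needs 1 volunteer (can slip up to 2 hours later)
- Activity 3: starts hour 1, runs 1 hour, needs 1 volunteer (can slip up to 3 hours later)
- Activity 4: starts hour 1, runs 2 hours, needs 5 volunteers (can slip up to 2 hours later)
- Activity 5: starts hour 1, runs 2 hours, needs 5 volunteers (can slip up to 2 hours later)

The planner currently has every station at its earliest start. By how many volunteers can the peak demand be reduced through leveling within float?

Early-start peak: h1:14  h2:11  h3:0  h4:0 ⇒ 14.
Leveled (Activity 1@1, Activity 2@2, Activity 3@2, Activity 4@1, Activity 5@3): h1:7  h2:7  h3:6  h4:5 ⇒ 7.
Reduction 14 − 7 = 7.

7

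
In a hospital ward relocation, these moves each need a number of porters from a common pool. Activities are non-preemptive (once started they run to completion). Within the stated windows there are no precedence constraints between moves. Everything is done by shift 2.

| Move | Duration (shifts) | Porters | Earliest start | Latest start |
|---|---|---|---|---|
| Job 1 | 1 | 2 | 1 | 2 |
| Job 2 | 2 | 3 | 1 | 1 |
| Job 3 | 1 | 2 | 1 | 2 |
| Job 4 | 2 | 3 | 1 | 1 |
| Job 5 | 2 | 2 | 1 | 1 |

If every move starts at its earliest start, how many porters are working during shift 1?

At early start, shift 1 has: Job 1, Job 2, Job 3, Job 4, Job 5.
Demand: 2 + 3 + 2 + 3 + 2 = 12.

12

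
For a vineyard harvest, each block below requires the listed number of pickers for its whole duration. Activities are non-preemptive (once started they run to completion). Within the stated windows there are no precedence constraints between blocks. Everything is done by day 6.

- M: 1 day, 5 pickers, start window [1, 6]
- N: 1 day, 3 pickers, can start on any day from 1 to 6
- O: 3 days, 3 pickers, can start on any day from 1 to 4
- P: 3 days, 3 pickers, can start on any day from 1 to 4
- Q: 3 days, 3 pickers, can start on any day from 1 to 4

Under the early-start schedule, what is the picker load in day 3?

9

At early start, day 3 has: O, P, Q.
Demand: 3 + 3 + 3 = 9.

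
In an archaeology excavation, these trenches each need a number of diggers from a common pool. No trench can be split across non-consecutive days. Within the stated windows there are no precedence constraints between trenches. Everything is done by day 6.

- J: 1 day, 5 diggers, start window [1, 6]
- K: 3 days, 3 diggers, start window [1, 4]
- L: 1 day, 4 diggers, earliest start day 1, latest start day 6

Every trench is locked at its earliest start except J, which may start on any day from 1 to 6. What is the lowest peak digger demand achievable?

7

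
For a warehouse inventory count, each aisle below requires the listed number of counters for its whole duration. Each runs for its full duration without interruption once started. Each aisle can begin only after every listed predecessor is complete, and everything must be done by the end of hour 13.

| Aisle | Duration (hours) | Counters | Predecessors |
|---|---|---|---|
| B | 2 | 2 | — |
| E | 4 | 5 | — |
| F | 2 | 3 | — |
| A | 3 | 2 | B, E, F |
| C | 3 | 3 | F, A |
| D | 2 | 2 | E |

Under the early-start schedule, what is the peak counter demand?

10

Early-start schedule: B@1, E@1, F@1, A@5, C@8, D@5.
Load per hour: hour 1: 10, hour 2: 10, hour 3: 5, hour 4: 5, hour 5: 4, hour 6: 4, hour 7: 2, hour 8: 3, hour 9: 3, hour 10: 3, hour 11: 0, hour 12: 0, hour 13: 0.
Peak is 10.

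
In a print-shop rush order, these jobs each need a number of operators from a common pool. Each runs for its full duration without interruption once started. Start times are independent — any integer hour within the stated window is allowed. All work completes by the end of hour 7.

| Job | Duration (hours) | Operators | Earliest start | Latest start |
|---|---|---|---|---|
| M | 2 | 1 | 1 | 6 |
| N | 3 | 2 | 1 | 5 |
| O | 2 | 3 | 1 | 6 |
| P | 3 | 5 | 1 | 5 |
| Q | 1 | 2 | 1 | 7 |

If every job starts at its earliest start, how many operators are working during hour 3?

7

At early start, hour 3 has: N, P.
Demand: 2 + 5 = 7.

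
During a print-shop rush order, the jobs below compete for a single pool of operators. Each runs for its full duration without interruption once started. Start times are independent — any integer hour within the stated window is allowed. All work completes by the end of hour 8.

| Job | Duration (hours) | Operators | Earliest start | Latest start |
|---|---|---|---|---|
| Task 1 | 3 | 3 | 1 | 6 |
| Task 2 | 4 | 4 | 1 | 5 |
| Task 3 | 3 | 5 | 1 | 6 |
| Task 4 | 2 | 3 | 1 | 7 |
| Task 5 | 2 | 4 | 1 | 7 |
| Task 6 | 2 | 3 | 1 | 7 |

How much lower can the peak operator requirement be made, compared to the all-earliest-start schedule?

Early-start peak: h1:22  h2:22  h3:12  h4:4  h5:0  h6:0  h7:0  h8:0 ⇒ 22.
Leveled (Task 1@1, Task 2@1, Task 3@6, Task 4@5, Task 5@4, Task 6@7): h1:7  h2:7  h3:7  h4:8  h5:7  h6:8  h7:8  h8:8 ⇒ 8.
Reduction 22 − 8 = 14.

14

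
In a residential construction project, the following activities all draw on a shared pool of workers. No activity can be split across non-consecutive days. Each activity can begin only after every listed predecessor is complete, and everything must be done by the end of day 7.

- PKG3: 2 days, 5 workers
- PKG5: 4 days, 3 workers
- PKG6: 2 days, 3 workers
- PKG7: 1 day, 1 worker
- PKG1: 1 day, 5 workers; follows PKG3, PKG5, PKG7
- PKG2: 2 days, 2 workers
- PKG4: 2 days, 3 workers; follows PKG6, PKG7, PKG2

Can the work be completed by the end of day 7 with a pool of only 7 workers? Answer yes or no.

Schedule PKG3@1, PKG5@3, PKG6@3, PKG7@3, PKG1@7, PKG2@1, PKG4@5: d1:7  d2:7  d3:7  d4:6  d5:6  d6:6  d7:5 — peak 7 ≤ 7.

yes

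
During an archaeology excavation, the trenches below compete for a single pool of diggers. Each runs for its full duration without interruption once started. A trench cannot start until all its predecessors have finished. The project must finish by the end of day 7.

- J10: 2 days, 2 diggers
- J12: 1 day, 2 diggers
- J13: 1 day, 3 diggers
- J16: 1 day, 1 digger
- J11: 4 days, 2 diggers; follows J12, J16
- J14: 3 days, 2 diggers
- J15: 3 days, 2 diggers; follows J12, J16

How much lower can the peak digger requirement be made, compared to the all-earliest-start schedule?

5

Early-start peak: d1:10  d2:8  d3:6  d4:4  d5:2  d6:0  d7:0 ⇒ 10.
Leveled (J10@1, J12@1, J13@3, J16@1, J11@4, J14@2, J15@5): d1:5  d2:4  d3:5  d4:4  d5:4  d6:4  d7:4 ⇒ 5.
Reduction 10 − 5 = 5.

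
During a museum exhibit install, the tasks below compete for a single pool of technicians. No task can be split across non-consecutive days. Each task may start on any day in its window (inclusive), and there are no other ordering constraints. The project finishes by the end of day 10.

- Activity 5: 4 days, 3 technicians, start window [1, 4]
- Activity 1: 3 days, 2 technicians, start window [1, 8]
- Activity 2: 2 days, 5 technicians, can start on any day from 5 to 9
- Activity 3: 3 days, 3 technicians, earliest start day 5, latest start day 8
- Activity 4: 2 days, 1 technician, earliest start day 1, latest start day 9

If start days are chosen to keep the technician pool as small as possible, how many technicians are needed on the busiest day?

Early-start (Activity 5@1, Activity 1@1, Activity 2@5, Activity 3@5, Activity 4@1) gives peak 8: d1:6  d2:6  d3:5  d4:3  d5:8  d6:8  d7:3  d8:0  d9:0  d10:0.
Shift Activity 3→7, Activity 4→7.
Schedule Activity 5@1, Activity 1@1, Activity 2@5, Activity 3@7, Activity 4@7: d1:5  d2:5  d3:5  d4:3  d5:5  d6:5  d7:4  d8:4  d9:3  d10:0 — peak 5.

5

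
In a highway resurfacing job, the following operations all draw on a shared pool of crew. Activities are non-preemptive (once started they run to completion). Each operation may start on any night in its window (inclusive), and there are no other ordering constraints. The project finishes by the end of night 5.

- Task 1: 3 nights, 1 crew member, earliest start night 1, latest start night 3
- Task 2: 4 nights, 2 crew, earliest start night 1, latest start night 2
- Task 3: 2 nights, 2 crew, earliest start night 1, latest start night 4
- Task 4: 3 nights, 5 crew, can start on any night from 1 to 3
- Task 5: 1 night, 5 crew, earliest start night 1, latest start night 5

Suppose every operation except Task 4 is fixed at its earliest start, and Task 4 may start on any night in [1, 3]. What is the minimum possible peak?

10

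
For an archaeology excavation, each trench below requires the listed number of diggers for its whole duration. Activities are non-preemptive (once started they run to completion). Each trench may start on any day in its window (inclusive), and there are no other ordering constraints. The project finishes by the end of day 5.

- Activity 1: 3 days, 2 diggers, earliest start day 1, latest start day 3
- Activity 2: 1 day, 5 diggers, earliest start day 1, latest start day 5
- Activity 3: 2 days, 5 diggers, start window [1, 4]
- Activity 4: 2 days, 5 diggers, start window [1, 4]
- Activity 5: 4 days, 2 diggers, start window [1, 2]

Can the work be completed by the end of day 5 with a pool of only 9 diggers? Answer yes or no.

yes

Schedule Activity 1@1, Activity 2@1, Activity 3@2, Activity 4@4, Activity 5@1: d1:9  d2:9  d3:9  d4:7  d5:5 — peak 9 ≤ 9.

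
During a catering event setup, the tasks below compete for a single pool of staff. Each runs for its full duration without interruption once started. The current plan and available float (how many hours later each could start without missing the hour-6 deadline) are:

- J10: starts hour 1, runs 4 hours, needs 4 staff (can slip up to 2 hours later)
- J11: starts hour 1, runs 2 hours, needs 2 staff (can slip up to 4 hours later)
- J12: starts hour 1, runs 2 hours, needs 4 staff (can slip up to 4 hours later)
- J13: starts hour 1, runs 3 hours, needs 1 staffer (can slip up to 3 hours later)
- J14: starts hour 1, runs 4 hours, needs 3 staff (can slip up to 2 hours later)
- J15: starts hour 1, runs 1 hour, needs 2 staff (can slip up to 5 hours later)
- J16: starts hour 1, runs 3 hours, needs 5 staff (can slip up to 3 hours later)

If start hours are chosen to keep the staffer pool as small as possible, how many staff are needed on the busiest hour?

Early-start (J10@1, J11@1, J12@1, J13@1, J14@1, J15@1, J16@1) gives peak 21: h1:21  h2:19  h3:13  h4:7  h5:0  h6:0.
Shift J14→3, J15→3, J16→4.
Schedule J10@1, J11@1, J12@1, J13@1, J14@3, J15@3, J16@4: h1:11  h2:11  h3:10  h4:12  h5:8  h6:8 — peak 12.

12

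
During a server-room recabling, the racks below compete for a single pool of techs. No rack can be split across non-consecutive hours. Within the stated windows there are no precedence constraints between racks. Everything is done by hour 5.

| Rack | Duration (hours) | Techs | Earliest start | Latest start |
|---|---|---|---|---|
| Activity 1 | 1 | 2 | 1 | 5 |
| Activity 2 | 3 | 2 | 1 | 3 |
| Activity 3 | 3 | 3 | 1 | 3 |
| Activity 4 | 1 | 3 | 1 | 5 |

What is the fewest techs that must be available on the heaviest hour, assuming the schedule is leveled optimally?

5

Early-start (Activity 1@1, Activity 2@1, Activity 3@1, Activity 4@1) gives peak 10: h1:10  h2:5  h3:5  h4:0  h5:0.
Shift Activity 3→2, Activity 4→5.
Schedule Activity 1@1, Activity 2@1, Activity 3@2, Activity 4@5: h1:4  h2:5  h3:5  h4:3  h5:3 — peak 5.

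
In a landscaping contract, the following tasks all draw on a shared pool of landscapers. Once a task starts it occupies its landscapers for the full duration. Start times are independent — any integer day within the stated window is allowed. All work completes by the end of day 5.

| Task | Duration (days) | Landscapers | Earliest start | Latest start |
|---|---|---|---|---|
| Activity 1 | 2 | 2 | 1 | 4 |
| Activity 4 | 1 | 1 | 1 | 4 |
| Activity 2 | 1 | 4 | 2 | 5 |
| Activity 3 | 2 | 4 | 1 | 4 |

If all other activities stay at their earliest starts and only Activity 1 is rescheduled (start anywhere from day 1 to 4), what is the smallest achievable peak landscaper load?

8

Activity 1@1: d1:7  d2:10  d3:0  d4:0  d5:0 → peak 10
Activity 1@2: d1:5  d2:10  d3:2  d4:0  d5:0 → peak 10
Activity 1@3: d1:5  d2:8  d3:2  d4:2  d5:0 → peak 8
Activity 1@4: d1:5  d2:8  d3:0  d4:2  d5:2 → peak 8
Best is Activity 1@3, peak 8.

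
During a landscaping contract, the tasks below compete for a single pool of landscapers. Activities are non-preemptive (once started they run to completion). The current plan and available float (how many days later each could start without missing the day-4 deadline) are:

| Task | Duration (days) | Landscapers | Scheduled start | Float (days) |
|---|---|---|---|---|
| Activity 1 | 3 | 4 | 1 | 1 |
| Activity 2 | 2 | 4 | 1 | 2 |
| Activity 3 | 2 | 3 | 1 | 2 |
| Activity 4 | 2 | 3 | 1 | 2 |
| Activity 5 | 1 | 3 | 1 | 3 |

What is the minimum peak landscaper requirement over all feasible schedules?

10

Early-start (Activity 1@1, Activity 2@1, Activity 3@1, Activity 4@1, Activity 5@1) gives peak 17: d1:17  d2:14  d3:4  d4:0.
Shift Activity 3→3, Activity 4→3, Activity 5→4.
Schedule Activity 1@1, Activity 2@1, Activity 3@3, Activity 4@3, Activity 5@4: d1:8  d2:8  d3:10  d4:9 — peak 10.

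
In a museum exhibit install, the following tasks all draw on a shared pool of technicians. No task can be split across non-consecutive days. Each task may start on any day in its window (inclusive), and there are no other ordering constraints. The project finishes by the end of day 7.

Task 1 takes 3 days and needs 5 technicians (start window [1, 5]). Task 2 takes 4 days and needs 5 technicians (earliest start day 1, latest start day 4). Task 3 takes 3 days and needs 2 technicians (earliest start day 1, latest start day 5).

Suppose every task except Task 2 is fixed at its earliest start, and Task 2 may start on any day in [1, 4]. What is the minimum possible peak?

Task 2@1: d1:12  d2:12  d3:12  d4:5  d5:0  d6:0  d7:0 → peak 12
Task 2@2: d1:7  d2:12  d3:12  d4:5  d5:5  d6:0  d7:0 → peak 12
Task 2@3: d1:7  d2:7  d3:12  d4:5  d5:5  d6:5  d7:0 → peak 12
Task 2@4: d1:7  d2:7  d3:7  d4:5  d5:5  d6:5  d7:5 → peak 7
Best is Task 2@4, peak 7.

7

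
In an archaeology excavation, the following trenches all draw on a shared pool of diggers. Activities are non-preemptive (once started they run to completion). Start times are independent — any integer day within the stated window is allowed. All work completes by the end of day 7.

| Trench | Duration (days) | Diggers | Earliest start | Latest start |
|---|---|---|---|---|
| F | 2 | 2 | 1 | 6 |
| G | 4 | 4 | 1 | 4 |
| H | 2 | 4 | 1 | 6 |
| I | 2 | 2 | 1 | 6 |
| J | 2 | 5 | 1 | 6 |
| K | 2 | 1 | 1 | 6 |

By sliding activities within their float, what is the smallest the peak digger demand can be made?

Early-start (F@1, G@1, H@1, I@1, J@1, K@1) gives peak 18: d1:18  d2:18  d3:4  d4:4  d5:0  d6:0  d7:0.
Shift H→3, J→5, K→5.
Schedule F@1, G@1, H@3, I@1, J@5, K@5: d1:8  d2:8  d3:8  d4:8  d5:6  d6:6  d7:0 — peak 8.

8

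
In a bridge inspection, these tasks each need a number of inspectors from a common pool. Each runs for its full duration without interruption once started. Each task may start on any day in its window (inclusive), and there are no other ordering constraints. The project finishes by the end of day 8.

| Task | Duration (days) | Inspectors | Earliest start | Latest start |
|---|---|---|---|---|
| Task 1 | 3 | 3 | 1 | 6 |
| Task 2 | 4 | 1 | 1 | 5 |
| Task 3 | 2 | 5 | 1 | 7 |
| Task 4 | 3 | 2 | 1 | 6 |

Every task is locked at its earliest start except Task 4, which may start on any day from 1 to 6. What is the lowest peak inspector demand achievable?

9

Task 4@1: d1:11  d2:11  d3:6  d4:1  d5:0  d6:0  d7:0  d8:0 → peak 11
Task 4@2: d1:9  d2:11  d3:6  d4:3  d5:0  d6:0  d7:0  d8:0 → peak 11
Task 4@3: d1:9  d2:9  d3:6  d4:3  d5:2  d6:0  d7:0  d8:0 → peak 9
Task 4@4: d1:9  d2:9  d3:4  d4:3  d5:2  d6:2  d7:0  d8:0 → peak 9
Task 4@5: d1:9  d2:9  d3:4  d4:1  d5:2  d6:2  d7:2  d8:0 → peak 9
Task 4@6: d1:9  d2:9  d3:4  d4:1  d5:0  d6:2  d7:2  d8:2 → peak 9
Best is Task 4@3, peak 9.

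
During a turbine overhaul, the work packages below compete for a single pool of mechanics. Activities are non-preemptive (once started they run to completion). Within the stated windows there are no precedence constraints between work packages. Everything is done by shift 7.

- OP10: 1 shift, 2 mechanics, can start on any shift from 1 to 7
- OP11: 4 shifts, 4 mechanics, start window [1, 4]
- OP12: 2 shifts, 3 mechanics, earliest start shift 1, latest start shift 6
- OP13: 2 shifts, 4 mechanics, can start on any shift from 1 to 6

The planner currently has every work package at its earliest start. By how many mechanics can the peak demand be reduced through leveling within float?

Early-start peak: s1:13  s2:11  s3:4  s4:4  s5:0  s6:0  s7:0 ⇒ 13.
Leveled (OP10@1, OP11@1, OP12@2, OP13@5): s1:6  s2:7  s3:7  s4:4  s5:4  s6:4  s7:0 ⇒ 7.
Reduction 13 − 7 = 6.

6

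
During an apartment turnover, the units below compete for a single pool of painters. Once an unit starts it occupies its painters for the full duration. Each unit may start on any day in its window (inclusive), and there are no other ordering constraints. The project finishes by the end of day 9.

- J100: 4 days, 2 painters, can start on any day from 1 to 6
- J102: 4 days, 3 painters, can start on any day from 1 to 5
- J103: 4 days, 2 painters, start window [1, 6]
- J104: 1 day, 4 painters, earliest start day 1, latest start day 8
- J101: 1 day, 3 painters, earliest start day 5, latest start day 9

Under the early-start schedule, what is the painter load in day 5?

At early start, day 5 has: J101.
Demand: 3 = 3.

3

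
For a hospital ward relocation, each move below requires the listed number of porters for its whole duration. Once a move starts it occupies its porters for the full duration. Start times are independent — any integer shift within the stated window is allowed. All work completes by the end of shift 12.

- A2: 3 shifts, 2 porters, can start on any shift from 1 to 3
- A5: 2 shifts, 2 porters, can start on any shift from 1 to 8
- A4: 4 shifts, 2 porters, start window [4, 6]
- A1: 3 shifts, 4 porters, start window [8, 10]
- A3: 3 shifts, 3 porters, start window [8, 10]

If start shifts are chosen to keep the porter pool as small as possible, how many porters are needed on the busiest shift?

7

Schedule A2@1, A5@1, A4@4, A1@8, A3@8: s1:4  s2:4  s3:2  s4:2  s5:2  s6:2  s7:2  s8:7  s9:7  s10:7  s11:0  s12:0 — peak 7.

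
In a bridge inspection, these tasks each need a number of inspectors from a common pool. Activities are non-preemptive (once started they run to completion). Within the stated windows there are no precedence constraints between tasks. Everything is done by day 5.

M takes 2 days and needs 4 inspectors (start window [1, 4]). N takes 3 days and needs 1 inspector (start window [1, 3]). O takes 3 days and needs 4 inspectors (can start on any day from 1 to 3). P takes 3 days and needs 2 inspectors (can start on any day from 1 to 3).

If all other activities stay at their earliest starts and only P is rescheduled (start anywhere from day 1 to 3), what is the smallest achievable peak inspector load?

P@1: d1:11  d2:11  d3:7  d4:0  d5:0 → peak 11
P@2: d1:9  d2:11  d3:7  d4:2  d5:0 → peak 11
P@3: d1:9  d2:9  d3:7  d4:2  d5:2 → peak 9
Best is P@3, peak 9.

9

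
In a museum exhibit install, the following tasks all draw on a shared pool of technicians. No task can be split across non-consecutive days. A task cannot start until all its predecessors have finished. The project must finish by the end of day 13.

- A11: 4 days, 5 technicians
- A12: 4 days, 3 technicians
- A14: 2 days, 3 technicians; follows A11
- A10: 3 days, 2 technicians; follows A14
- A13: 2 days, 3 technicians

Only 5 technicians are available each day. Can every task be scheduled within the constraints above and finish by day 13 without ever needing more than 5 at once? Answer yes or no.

yes

Schedule A11@1, A12@5, A14@9, A10@11, A13@11: d1:5  d2:5  d3:5  d4:5  d5:3  d6:3  d7:3  d8:3  d9:3  d10:3  d11:5  d12:5  d13:2 — peak 5 ≤ 5.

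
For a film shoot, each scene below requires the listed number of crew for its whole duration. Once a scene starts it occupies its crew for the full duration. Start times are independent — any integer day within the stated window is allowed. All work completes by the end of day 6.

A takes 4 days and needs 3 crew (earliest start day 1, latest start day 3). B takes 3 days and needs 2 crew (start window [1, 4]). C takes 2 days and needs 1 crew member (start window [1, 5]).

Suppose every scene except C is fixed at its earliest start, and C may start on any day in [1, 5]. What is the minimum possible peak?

5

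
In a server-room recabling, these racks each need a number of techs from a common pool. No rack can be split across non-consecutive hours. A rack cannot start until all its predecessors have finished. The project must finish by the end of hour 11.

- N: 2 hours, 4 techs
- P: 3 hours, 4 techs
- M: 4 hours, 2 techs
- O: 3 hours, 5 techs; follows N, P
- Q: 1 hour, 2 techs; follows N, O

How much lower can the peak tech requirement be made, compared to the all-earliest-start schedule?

Early-start peak: h1:10  h2:10  h3:6  h4:7  h5:5  h6:5  h7:2  h8:0  h9:0  h10:0  h11:0 ⇒ 10.
Leveled (N@1, P@3, M@1, O@6, Q@9): h1:6  h2:6  h3:6  h4:6  h5:4  h6:5  h7:5  h8:5  h9:2  h10:0  h11:0 ⇒ 6.
Reduction 10 − 6 = 4.

4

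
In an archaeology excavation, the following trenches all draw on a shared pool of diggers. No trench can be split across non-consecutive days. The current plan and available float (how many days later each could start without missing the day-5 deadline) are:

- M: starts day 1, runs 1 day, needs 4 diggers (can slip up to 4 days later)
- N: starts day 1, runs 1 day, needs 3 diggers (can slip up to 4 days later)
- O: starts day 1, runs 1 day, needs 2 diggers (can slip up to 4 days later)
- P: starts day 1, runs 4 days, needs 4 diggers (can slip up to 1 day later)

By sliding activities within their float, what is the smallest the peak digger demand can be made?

7

Early-start (M@1, N@1, O@1, P@1) gives peak 13: d1:13  d2:4  d3:4  d4:4  d5:0.
Shift O→2, P→2.
Schedule M@1, N@1, O@2, P@2: d1:7  d2:6  d3:4  d4:4  d5:4 — peak 7.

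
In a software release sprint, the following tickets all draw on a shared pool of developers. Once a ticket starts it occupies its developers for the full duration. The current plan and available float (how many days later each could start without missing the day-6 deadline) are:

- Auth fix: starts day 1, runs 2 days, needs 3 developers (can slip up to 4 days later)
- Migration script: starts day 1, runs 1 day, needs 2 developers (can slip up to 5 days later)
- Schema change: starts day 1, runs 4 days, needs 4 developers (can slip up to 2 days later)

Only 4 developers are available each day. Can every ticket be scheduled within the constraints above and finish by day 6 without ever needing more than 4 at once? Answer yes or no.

no

The minimum achievable peak is 5; 4 < 5, so no feasible schedule stays within the cap.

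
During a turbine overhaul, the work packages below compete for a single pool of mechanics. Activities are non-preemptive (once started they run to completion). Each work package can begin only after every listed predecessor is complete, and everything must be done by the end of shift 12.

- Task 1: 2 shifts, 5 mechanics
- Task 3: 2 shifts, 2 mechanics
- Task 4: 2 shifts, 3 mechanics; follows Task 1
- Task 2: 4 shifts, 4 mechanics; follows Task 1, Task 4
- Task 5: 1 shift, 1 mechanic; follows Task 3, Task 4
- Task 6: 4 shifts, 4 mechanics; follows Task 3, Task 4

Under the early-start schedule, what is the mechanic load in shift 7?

At early start, shift 7 has: Task 2, Task 6.
Demand: 4 + 4 = 8.

8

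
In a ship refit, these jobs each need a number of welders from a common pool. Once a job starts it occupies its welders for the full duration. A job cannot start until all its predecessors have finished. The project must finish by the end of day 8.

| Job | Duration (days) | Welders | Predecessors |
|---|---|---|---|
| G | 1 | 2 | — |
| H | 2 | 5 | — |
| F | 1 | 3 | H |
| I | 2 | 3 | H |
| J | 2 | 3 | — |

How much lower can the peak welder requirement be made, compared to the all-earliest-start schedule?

Early-start peak: d1:10  d2:8  d3:6  d4:3  d5:0  d6:0  d7:0  d8:0 ⇒ 10.
Leveled (G@1, H@2, F@4, I@5, J@7): d1:2  d2:5  d3:5  d4:3  d5:3  d6:3  d7:3  d8:3 ⇒ 5.
Reduction 10 − 5 = 5.

5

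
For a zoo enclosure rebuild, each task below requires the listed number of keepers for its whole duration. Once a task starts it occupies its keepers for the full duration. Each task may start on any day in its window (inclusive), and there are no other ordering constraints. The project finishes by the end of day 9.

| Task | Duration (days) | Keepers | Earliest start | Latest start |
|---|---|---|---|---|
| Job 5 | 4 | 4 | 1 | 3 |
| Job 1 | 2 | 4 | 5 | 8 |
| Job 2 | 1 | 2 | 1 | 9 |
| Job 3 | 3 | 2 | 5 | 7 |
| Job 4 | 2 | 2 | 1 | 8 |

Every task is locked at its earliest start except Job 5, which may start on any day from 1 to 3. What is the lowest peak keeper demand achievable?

Job 5@1: d1:8  d2:6  d3:4  d4:4  d5:6  d6:6  d7:2  d8:0  d9:0 → peak 8
Job 5@2: d1:4  d2:6  d3:4  d4:4  d5:10  d6:6  d7:2  d8:0  d9:0 → peak 10
Job 5@3: d1:4  d2:2  d3:4  d4:4  d5:10  d6:10  d7:2  d8:0  d9:0 → peak 10
Best is Job 5@1, peak 8.

8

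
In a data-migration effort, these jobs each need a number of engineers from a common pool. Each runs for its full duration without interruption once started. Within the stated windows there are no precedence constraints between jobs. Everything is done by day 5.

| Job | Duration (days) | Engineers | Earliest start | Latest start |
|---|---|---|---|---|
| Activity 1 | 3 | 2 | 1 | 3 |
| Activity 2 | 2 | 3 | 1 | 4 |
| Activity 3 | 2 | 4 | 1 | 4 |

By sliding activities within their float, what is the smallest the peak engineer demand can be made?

Early-start (Activity 1@1, Activity 2@1, Activity 3@1) gives peak 9: d1:9  d2:9  d3:2  d4:0  d5:0.
Shift Activity 3→4.
Schedule Activity 1@1, Activity 2@1, Activity 3@4: d1:5  d2:5  d3:2  d4:4  d5:4 — peak 5.

5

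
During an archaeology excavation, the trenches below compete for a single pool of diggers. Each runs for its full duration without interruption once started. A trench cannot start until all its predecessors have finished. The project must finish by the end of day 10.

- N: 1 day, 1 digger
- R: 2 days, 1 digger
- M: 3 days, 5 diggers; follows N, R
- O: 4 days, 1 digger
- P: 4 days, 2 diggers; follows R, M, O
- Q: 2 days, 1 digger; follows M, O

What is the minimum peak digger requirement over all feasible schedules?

6

Schedule N@1, R@1, M@3, O@1, P@6, Q@6: d1:3  d2:2  d3:6  d4:6  d5:5  d6:3  d7:3  d8:2  d9:2  d10:0 — peak 6.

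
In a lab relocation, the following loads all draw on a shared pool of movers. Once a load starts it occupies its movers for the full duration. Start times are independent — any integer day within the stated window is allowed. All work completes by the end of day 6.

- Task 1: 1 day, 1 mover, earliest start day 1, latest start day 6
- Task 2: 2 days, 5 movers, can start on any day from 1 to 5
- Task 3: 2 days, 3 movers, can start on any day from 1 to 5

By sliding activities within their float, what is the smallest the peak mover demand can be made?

5

Early-start (Task 1@1, Task 2@1, Task 3@1) gives peak 9: d1:9  d2:8  d3:0  d4:0  d5:0  d6:0.
Shift Task 2→2, Task 3→4.
Schedule Task 1@1, Task 2@2, Task 3@4: d1:1  d2:5  d3:5  d4:3  d5:3  d6:0 — peak 5.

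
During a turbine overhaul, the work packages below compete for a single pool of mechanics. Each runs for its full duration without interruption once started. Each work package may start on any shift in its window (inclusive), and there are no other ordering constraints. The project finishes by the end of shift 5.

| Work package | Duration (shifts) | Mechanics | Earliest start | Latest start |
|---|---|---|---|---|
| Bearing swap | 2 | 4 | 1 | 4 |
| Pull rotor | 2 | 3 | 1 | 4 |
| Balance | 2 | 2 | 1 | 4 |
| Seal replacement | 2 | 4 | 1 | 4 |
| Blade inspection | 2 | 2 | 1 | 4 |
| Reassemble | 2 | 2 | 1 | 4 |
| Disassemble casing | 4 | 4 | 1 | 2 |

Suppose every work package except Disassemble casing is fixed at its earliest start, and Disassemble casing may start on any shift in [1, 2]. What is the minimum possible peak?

Disassemble casing@1: s1:21  s2:21  s3:4  s4:4  s5:0 → peak 21
Disassemble casing@2: s1:17  s2:21  s3:4  s4:4  s5:4 → peak 21
Best is Disassemble casing@1, peak 21.

21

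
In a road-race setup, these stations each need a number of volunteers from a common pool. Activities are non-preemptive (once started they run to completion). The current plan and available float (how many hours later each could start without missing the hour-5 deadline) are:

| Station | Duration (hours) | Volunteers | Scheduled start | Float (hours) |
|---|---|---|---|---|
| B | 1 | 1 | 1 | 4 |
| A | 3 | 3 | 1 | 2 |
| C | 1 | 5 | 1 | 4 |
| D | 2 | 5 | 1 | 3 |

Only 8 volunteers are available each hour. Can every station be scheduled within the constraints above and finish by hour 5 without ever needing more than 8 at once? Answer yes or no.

Schedule B@1, A@1, C@2, D@3: h1:4  h2:8  h3:8  h4:5  h5:0 — peak 8 ≤ 8.

yes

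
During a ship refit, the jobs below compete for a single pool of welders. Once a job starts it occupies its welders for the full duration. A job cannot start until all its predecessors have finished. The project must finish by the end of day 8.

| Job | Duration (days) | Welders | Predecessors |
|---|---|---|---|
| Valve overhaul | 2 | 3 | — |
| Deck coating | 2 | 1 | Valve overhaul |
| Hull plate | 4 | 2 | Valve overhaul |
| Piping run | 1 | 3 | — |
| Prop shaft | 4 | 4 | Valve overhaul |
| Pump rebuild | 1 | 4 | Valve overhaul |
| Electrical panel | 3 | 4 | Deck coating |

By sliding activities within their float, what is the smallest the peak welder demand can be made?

10

Early-start (Valve overhaul@1, Deck coating@3, Hull plate@3, Piping run@1, Prop shaft@3, Pump rebuild@3, Electrical panel@5) gives peak 11: d1:6  d2:3  d3:11  d4:7  d5:10  d6:10  d7:4  d8:0.
Shift Pump rebuild→5, Electrical panel→6.
Schedule Valve overhaul@1, Deck coating@3, Hull plate@3, Piping run@1, Prop shaft@3, Pump rebuild@5, Electrical panel@6: d1:6  d2:3  d3:7  d4:7  d5:10  d6:10  d7:4  d8:4 — peak 10.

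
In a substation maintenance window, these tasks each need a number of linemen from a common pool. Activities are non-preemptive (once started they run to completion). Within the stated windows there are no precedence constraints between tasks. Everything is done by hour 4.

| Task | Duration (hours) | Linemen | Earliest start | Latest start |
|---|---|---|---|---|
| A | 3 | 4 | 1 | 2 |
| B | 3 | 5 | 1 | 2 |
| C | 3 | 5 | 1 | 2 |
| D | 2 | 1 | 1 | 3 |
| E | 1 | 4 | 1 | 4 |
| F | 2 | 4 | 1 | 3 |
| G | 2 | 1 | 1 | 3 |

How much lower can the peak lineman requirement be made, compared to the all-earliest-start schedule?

6

Early-start peak: h1:24  h2:20  h3:14  h4:0 ⇒ 24.
Leveled (A@1, B@1, C@1, D@1, E@4, F@3, G@1): h1:16  h2:16  h3:18  h4:8 ⇒ 18.
Reduction 24 − 18 = 6.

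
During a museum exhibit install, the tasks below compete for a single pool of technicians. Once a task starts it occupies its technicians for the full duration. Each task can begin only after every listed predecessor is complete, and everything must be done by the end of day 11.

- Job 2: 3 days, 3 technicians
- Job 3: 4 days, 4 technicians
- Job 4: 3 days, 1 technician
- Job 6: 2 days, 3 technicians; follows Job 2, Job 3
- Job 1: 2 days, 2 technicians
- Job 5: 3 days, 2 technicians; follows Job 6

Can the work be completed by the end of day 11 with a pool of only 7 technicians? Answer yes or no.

Schedule Job 2@1, Job 3@1, Job 4@4, Job 6@5, Job 1@4, Job 5@7: d1:7  d2:7  d3:7  d4:7  d5:6  d6:4  d7:2  d8:2  d9:2  d10:0  d11:0 — peak 7 ≤ 7.

yes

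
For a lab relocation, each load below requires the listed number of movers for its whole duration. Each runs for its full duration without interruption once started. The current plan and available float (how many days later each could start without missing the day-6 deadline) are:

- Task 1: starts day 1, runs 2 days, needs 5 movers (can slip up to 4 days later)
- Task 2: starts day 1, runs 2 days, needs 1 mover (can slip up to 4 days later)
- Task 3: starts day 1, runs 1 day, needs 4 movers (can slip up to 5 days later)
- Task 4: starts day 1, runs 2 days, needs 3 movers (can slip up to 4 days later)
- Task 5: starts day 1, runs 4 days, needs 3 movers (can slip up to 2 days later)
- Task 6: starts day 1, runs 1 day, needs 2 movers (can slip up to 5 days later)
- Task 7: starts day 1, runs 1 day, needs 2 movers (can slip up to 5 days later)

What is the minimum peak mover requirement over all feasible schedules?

7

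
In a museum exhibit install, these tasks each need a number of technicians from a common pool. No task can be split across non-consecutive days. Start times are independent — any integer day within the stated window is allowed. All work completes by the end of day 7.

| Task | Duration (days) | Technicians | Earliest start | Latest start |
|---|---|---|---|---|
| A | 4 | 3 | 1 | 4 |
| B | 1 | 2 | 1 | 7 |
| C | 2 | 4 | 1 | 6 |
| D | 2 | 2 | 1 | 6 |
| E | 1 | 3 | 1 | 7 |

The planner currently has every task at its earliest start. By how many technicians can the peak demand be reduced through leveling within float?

9

Early-start peak: d1:14  d2:9  d3:3  d4:3  d5:0  d6:0  d7:0 ⇒ 14.
Leveled (A@1, B@1, C@5, D@2, E@7): d1:5  d2:5  d3:5  d4:3  d5:4  d6:4  d7:3 ⇒ 5.
Reduction 14 − 5 = 9.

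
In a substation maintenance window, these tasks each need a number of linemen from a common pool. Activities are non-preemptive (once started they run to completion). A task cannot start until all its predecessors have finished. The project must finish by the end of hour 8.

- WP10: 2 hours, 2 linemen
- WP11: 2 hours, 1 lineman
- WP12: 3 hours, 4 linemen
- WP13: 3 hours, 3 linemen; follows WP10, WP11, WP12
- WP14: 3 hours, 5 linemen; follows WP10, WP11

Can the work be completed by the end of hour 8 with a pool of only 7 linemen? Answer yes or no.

The minimum achievable peak is 8; 7 < 8, so no feasible schedule stays within the cap.

no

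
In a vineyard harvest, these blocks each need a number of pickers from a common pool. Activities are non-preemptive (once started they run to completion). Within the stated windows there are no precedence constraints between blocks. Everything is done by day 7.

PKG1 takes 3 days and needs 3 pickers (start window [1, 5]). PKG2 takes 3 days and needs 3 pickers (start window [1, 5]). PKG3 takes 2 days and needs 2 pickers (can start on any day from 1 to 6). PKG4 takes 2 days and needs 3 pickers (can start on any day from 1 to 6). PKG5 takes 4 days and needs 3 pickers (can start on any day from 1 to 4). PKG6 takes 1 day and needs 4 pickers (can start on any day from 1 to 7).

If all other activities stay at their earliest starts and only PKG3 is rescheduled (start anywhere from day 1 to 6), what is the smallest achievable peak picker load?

16

PKG3@1: d1:18  d2:14  d3:9  d4:3  d5:0  d6:0  d7:0 → peak 18
PKG3@2: d1:16  d2:14  d3:11  d4:3  d5:0  d6:0  d7:0 → peak 16
PKG3@3: d1:16  d2:12  d3:11  d4:5  d5:0  d6:0  d7:0 → peak 16
PKG3@4: d1:16  d2:12  d3:9  d4:5  d5:2  d6:0  d7:0 → peak 16
PKG3@5: d1:16  d2:12  d3:9  d4:3  d5:2  d6:2  d7:0 → peak 16
PKG3@6: d1:16  d2:12  d3:9  d4:3  d5:0  d6:2  d7:2 → peak 16
Best is PKG3@2, peak 16.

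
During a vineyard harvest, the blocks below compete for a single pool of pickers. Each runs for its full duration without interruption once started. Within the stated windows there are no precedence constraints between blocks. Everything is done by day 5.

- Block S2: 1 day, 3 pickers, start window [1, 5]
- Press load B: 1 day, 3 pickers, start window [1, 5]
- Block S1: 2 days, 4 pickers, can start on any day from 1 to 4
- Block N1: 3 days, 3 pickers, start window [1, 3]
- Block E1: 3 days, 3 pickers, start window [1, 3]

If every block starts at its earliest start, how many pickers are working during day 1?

At early start, day 1 has: Block S2, Press load B, Block S1, Block N1, Block E1.
Demand: 3 + 3 + 4 + 3 + 3 = 16.

16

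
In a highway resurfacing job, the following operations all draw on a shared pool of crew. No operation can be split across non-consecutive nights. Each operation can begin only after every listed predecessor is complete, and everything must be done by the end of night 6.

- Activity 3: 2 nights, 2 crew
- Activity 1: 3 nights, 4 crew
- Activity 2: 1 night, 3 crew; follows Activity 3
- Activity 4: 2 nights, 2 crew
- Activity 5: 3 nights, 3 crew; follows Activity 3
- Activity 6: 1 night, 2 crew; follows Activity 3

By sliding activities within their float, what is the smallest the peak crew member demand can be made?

Early-start (Activity 3@1, Activity 1@1, Activity 2@3, Activity 4@1, Activity 5@3, Activity 6@3) gives peak 12: n1:8  n2:8  n3:12  n4:3  n5:3  n6:0.
Shift Activity 2→4, Activity 4→5, Activity 5→4.
Schedule Activity 3@1, Activity 1@1, Activity 2@4, Activity 4@5, Activity 5@4, Activity 6@3: n1:6  n2:6  n3:6  n4:6  n5:5  n6:5 — peak 6.
Total crew member-nights = 34 over 6 nights ⇒ peak ≥ ⌈34/6⌉ = 6, so 6 is optimal.

6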